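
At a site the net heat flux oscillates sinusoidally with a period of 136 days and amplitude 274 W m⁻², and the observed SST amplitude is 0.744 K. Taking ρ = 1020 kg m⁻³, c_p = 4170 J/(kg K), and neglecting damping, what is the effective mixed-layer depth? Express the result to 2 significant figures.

160 m

ω = 2π / 1.18×10^7 s = 5.35×10^-7 s⁻¹.
Required C = F₀ / (A ω) = 274 / (0.744 × 5.35×10^-7) = 6.89×10^8 J/(m²·K).
D = C / (ρ c_p) = 6.89×10^8 / (1020 × 4170) = 162 m.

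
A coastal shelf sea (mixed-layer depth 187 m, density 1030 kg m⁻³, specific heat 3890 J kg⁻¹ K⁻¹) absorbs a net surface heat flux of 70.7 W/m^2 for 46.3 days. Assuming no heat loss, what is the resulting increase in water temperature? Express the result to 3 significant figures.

0.377 K

Areal heat capacity C = ρ c_p D = 1030 × 3890 × 187 = 7.49×10^8 J/(m^2 K).
Net heat input Q = F Δt = 70.7 × (46.3 days × 86400 s/day) = 2.83×10^8 J/m².
ΔT = Q / C = 2.83×10^8 / 7.49×10^8 = 0.377 K.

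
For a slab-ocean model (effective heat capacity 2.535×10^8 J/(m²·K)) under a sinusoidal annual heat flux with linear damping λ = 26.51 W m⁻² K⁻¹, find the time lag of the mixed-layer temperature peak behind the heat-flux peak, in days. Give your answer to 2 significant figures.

Areal heat capacity C = 2.535×10^8 J/(m²·K) (given).
ω = 2π / 3.15×10^7 s = 1.99×10^-7 s⁻¹.
Phase lag φ = arctan(Cω/λ) = arctan(50.5/26.51) = 1.09 rad.
Time lag = φ / ω = 1.09 / 1.99×10^-7 = 5.46×10^6 s = 63.2 days.

63 days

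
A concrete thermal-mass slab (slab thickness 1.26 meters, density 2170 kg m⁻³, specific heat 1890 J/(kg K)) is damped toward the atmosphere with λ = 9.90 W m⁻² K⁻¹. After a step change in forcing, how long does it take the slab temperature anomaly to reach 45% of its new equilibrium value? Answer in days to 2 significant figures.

3.6 days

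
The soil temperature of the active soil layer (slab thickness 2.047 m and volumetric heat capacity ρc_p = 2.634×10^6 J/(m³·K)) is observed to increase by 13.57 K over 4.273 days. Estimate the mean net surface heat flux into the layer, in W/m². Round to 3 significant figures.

Areal heat capacity C = ρc_p × D = 2.634×10^6 × 2.047 = 5.39×10^6 J/(m²·K).
Required heat per unit area: Q = C ΔT = 5.39×10^6 × 13.57 = 7.32×10^7 J/m².
Flux F = Q / Δt = 7.32×10^7 / 3.69×10^5 s = 198 W/m².

198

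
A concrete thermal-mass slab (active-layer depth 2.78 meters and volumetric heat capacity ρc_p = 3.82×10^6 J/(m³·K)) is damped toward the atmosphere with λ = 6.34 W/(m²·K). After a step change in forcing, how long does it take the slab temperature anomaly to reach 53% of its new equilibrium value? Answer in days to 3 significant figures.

Areal heat capacity C = ρc_p × D = 3.82×10^6 × 2.78 = 1.06×10^7 J m⁻² K⁻¹.
τ = C / λ = 1.06×10^7 / 6.34 = 1.68×10^6 s.
Fraction reached: 1 − e^(−t/τ) = 0.53 ⇒ t = −τ ln(1 − 0.53) = τ × 0.755.
t = 1.26×10^6 s = 14.6 days.

14.6 days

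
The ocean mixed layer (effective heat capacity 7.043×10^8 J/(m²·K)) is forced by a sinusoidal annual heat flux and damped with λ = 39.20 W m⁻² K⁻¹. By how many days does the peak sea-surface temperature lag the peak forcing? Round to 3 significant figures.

Areal heat capacity C = 7.043×10^8 J/(m²·K) (given).
ω = 2π / 3.15×10^7 s = 1.99×10^-7 s⁻¹.
Phase lag φ = arctan(Cω/λ) = arctan(140/39.20) = 1.30 rad.
Time lag = φ / ω = 1.30 / 1.99×10^-7 = 6.52×10^6 s = 75.4 days.

75.4 days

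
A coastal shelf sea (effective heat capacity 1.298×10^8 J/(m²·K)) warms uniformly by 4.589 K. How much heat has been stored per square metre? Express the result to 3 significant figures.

Areal heat capacity C = 1.298×10^8 J/(m²·K) (given).
ΔQ = C ΔT = 1.30×10^8 × 4.589 = 5.96×10^8 J/m².

5.96×10^8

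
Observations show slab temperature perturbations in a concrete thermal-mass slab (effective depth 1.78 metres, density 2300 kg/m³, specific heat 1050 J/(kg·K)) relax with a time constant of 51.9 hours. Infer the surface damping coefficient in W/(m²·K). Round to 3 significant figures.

23.0

Areal heat capacity C = ρ c_p D = 2300 × 1050 × 1.78 = 4.30×10^6 J m⁻² K⁻¹.
τ = 51.9 hours = 1.87×10^5 s.
λ = C / τ = 4.30×10^6 / 1.87×10^5 = 23.0 W/(m²·K).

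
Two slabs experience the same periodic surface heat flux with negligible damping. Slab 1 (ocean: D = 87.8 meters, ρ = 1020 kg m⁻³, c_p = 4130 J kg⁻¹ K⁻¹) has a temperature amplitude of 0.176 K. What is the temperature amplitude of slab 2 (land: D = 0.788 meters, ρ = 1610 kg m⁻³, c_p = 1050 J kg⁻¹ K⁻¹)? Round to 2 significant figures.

C_ocean = 3.70×10^8 J/(m²·K); C_land = 1.33×10^6 J/(m²·K).
A ∝ 1/C ⇒ A_land = A_ocean × C_ocean/C_land = 0.176 × 278 = 48.9 K.

49 K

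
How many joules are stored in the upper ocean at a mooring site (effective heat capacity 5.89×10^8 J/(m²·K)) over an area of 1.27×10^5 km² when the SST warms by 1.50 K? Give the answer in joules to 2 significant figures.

Areal heat capacity C = 5.89×10^8 J/(m²·K) (given).
Heat per unit area: q = C ΔT = 5.89×10^8 × 1.50 = 8.84×10^8 J/m².
Total heat: Q = q × A = 8.84×10^8 × (1.27×10^5 × 10⁶ m²) = 1.12×10^20 J.

1.1×10^20 J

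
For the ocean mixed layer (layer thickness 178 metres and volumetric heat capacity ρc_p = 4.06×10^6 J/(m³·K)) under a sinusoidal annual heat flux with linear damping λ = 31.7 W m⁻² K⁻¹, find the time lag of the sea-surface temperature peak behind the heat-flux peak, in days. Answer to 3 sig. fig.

78.7 days

Areal heat capacity C = ρc_p × D = 4.06×10^6 × 178 = 7.23×10^8 J/(m²·K).
ω = 2π / 3.15×10^7 s = 1.99×10^-7 s⁻¹.
Phase lag φ = arctan(Cω/λ) = arctan(144/31.7) = 1.35 rad.
Time lag = φ / ω = 1.35 / 1.99×10^-7 = 6.80×10^6 s = 78.7 days.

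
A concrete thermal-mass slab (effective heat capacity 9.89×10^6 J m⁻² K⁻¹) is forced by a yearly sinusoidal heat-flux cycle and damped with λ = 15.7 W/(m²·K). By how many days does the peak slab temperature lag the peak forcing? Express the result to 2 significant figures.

7.3 days

Areal heat capacity C = 9.89×10^6 J m⁻² K⁻¹ (given).
ω = 2π / 3.15×10^7 s = 1.99×10^-7 s⁻¹.
Phase lag φ = arctan(Cω/λ) = arctan(1.97/15.7) = 0.125 rad.
Time lag = φ / ω = 0.125 / 1.99×10^-7 = 6.27×10^5 s = 7.25 days.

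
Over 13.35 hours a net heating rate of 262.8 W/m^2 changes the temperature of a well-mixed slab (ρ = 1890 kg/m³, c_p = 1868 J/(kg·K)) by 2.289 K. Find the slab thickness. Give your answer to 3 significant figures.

Heat input Q = F Δt = 262.8 × 48100 s = 1.26×10^7 J/m².
Required areal heat capacity C = Q / ΔT = 5.52×10^6 J/(m²·K).
Depth D = C / (ρ c_p) = 5.52×10^6 / (1890 × 1868) = 1.56 m.

1.56 m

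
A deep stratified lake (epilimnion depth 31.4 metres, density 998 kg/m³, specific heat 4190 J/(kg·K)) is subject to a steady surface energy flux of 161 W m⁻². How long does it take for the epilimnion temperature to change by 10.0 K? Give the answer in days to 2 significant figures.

Areal heat capacity C = ρ c_p D = 998 × 4190 × 31.4 = 1.31×10^8 J/(m²·K).
Time required: Δt = C ΔT / F = 1.31×10^8 × 10.0 / 161 = 8.16×10^6 s.
In days: 8.16×10^6 s / (86400 s/day) = 94.4 days.

94 days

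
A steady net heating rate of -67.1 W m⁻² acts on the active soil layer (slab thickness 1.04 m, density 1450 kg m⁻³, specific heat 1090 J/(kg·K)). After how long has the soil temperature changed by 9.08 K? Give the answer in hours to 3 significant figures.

Areal heat capacity C = ρ c_p D = 1450 × 1090 × 1.04 = 1.64×10^6 J/(m^2 K).
Time required: Δt = C ΔT / F = 1.64×10^6 × -9.08 / -67.1 = 2.22×10^5 s.
In hours: 2.22×10^5 s / (3600 s/hour) = 61.8 hours.

61.8 hours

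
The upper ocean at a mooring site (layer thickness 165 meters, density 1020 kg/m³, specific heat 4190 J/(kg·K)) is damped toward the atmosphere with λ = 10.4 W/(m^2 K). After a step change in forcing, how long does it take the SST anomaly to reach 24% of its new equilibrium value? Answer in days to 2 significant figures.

220 days

Areal heat capacity C = ρ c_p D = 1020 × 4190 × 165 = 7.05×10^8 J m⁻² K⁻¹.
τ = C / λ = 7.05×10^8 / 10.4 = 6.78×10^7 s.
Fraction reached: 1 − e^(−t/τ) = 0.24 ⇒ t = −τ ln(1 − 0.24) = τ × 0.274.
t = 1.86×10^7 s = 215 days.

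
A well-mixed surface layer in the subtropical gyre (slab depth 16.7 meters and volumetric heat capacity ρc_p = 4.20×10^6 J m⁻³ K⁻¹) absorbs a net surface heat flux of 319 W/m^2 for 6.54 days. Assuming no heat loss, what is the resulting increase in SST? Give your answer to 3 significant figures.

2.57 K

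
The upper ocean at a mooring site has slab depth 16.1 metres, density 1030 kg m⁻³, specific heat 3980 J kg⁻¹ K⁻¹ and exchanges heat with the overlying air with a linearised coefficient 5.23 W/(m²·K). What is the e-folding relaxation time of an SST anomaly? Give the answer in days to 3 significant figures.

146 days

Areal heat capacity C = ρ c_p D = 1030 × 3980 × 16.1 = 6.60×10^7 J m⁻² K⁻¹.
Relaxation time τ = C / λ = 6.60×10^7 / 5.23 = 1.26×10^7 s.
In days: 1.26×10^7 s / (86400 s/day) = 146 days.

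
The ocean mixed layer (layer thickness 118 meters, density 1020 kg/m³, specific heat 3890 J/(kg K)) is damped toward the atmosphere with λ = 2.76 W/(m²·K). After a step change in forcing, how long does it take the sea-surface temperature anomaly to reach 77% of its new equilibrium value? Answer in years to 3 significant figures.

7.90 years

Areal heat capacity C = ρ c_p D = 1020 × 3890 × 118 = 4.68×10^8 J m⁻² K⁻¹.
τ = C / λ = 4.68×10^8 / 2.76 = 1.70×10^8 s.
Fraction reached: 1 − e^(−t/τ) = 0.77 ⇒ t = −τ ln(1 − 0.77) = τ × 1.47.
t = 2.49×10^8 s = 7.90 years.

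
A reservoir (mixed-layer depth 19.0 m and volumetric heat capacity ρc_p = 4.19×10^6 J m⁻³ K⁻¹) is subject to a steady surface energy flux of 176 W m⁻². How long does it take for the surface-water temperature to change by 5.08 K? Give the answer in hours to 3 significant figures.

Areal heat capacity C = ρc_p × D = 4.19×10^6 × 19.0 = 7.96×10^7 J m⁻² K⁻¹.
Time required: Δt = C ΔT / F = 7.96×10^7 × 5.08 / 176 = 2.30×10^6 s.
In hours: 2.30×10^6 s / (3600 s/hour) = 638 hours.

638 hours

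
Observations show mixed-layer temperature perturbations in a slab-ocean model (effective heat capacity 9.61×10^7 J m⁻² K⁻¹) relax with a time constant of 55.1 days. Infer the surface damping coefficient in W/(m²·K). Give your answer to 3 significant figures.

20.2

Areal heat capacity C = 9.61×10^7 J m⁻² K⁻¹ (given).
τ = 55.1 days = 4.76×10^6 s.
λ = C / τ = 9.61×10^7 / 4.76×10^6 = 20.2 W/(m²·K).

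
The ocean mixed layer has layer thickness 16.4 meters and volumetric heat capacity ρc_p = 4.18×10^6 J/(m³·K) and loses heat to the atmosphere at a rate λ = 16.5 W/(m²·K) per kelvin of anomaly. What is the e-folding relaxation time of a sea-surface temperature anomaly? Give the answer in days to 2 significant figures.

48 days

Areal heat capacity C = ρc_p × D = 4.18×10^6 × 16.4 = 6.86×10^7 J m⁻² K⁻¹.
Relaxation time τ = C / λ = 6.86×10^7 / 16.5 = 4.15×10^6 s.
In days: 4.15×10^6 s / (86400 s/day) = 48.1 days.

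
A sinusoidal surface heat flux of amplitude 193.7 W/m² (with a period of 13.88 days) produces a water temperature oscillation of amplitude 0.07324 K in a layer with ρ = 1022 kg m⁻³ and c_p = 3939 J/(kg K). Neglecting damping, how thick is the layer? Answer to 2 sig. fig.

130 m

ω = 2π / 1.20×10^6 s = 5.24×10^-6 s⁻¹.
Required C = F₀ / (A ω) = 193.7 / (0.07324 × 5.24×10^-6) = 5.05×10^8 J/(m²·K).
D = C / (ρ c_p) = 5.05×10^8 / (1022 × 3939) = 125 m.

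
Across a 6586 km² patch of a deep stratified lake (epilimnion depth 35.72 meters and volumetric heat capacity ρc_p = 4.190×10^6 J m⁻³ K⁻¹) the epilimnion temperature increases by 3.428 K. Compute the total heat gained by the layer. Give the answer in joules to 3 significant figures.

3.38×10^18 J

Areal heat capacity C = ρc_p × D = 4.190×10^6 × 35.72 = 1.50×10^8 J m⁻² K⁻¹.
Heat per unit area: q = C ΔT = 1.50×10^8 × 3.428 = 5.13×10^8 J/m².
Total heat: Q = q × A = 5.13×10^8 × (6586 × 10⁶ m²) = 3.38×10^18 J.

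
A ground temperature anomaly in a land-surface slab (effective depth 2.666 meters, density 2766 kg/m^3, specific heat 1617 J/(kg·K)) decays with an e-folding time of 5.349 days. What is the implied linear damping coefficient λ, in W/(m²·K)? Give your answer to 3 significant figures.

25.8

Areal heat capacity C = ρ c_p D = 2766 × 1617 × 2.666 = 1.19×10^7 J m⁻² K⁻¹.
τ = 5.349 days = 4.62×10^5 s.
λ = C / τ = 1.19×10^7 / 4.62×10^5 = 25.8 W/(m²·K).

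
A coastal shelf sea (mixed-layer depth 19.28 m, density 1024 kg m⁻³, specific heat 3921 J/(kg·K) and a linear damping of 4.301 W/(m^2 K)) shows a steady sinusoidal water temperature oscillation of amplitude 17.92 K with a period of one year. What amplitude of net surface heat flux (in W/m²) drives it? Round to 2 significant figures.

Areal heat capacity C = ρ c_p D = 1024 × 3921 × 19.28 = 7.74×10^7 J m⁻² K⁻¹.
ω = 2π / 3.15×10^7 s = 1.99×10^-7 s⁻¹.
√((Cω)² + λ²) = √((15.4)² + 4.301²) = 16.0 W/(m²·K).
F₀ = A × √((Cω)²+λ²) = 17.92 × 16.0 = 287 W/m².

290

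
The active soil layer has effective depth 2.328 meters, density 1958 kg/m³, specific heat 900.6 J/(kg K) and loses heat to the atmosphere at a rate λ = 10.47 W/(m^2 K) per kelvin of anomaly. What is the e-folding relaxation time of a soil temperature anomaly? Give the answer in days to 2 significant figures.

4.5 days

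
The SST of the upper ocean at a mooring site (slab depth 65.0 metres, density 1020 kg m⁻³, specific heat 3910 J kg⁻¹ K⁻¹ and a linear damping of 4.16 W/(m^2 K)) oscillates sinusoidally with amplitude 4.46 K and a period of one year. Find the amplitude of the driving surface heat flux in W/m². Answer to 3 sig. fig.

231

Areal heat capacity C = ρ c_p D = 1020 × 3910 × 65.0 = 2.59×10^8 J m⁻² K⁻¹.
ω = 2π / 3.15×10^7 s = 1.99×10^-7 s⁻¹.
√((Cω)² + λ²) = √((51.6)² + 4.16²) = 51.8 W/(m²·K).
F₀ = A × √((Cω)²+λ²) = 4.46 × 51.8 = 231 W/m².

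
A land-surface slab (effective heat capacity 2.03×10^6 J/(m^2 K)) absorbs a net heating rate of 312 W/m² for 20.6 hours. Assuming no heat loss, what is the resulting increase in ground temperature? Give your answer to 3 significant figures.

Areal heat capacity C = 2.03×10^6 J/(m^2 K) (given).
Net heat input Q = F Δt = 312 × (20.6 hours × 3600 s/hour) = 2.31×10^7 J/m².
ΔT = Q / C = 2.31×10^7 / 2.03×10^6 = 11.4 K.

11.4 K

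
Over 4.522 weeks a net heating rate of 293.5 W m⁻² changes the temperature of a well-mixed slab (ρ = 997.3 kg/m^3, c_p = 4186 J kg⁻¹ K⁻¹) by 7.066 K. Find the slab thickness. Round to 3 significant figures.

27.2 m

Heat input Q = F Δt = 293.5 × 2.73×10^6 s = 8.03×10^8 J/m².
Required areal heat capacity C = Q / ΔT = 1.14×10^8 J/(m²·K).
Depth D = C / (ρ c_p) = 1.14×10^8 / (997.3 × 4186) = 27.2 m.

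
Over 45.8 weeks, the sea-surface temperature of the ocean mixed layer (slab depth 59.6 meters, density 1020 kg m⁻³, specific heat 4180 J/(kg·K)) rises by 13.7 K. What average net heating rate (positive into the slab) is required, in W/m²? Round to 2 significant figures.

Areal heat capacity C = ρ c_p D = 1020 × 4180 × 59.6 = 2.54×10^8 J/(m^2 K).
Required heat per unit area: Q = C ΔT = 2.54×10^8 × 13.7 = 3.48×10^9 J/m².
Flux F = Q / Δt = 3.48×10^9 / 2.77×10^7 s = 126 W/m².

130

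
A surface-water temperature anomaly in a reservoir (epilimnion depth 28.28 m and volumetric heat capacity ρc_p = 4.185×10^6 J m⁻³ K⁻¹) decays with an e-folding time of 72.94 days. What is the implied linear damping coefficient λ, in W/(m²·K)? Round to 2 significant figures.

19

Areal heat capacity C = ρc_p × D = 4.185×10^6 × 28.28 = 1.18×10^8 J/(m^2 K).
τ = 72.94 days = 6.30×10^6 s.
λ = C / τ = 1.18×10^8 / 6.30×10^6 = 18.8 W/(m²·K).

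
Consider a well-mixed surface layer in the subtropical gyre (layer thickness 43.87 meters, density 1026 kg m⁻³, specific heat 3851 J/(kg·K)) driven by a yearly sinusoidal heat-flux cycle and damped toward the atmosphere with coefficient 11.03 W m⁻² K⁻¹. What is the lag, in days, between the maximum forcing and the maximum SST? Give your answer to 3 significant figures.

73.3 days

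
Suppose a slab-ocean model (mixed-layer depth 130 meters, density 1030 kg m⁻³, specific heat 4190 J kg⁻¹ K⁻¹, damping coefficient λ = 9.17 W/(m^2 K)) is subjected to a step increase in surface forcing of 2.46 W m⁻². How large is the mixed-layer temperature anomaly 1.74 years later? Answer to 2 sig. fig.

Areal heat capacity C = ρ c_p D = 1030 × 4190 × 130 = 5.61×10^8 J/(m^2 K).
τ = C / λ = 5.61×10^8 / 9.17 = 6.12×10^7 s.
Equilibrium anomaly ΔT_eq = F / λ = 2.46 / 9.17 = 0.268 K.
t = 1.74 years = 5.49×10^7 s, so t/τ = 0.897.
ΔT(t) = ΔT_eq (1 − e^(−t/τ)) = 0.268 × (1 − e^−0.897) = 0.159 K.

0.16 K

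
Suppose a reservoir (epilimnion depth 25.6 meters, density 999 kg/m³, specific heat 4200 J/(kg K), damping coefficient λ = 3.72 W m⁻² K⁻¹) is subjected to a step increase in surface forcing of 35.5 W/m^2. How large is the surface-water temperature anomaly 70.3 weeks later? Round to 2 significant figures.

7.4 K

Areal heat capacity C = ρ c_p D = 999 × 4200 × 25.6 = 1.07×10^8 J m⁻² K⁻¹.
τ = C / λ = 1.07×10^8 / 3.72 = 2.89×10^7 s.
Equilibrium anomaly ΔT_eq = F / λ = 35.5 / 3.72 = 9.54 K.
t = 70.3 weeks = 4.25×10^7 s, so t/τ = 1.47.
ΔT(t) = ΔT_eq (1 − e^(−t/τ)) = 9.54 × (1 − e^−1.47) = 7.35 K.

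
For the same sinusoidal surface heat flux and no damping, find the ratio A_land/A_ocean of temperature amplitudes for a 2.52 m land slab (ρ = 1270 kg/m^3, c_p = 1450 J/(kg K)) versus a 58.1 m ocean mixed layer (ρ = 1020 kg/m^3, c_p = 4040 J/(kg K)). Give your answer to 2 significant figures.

52

C_ocean = 1020 × 4040 × 58.1 = 2.39×10^8 J/(m²·K).
C_land = 1270 × 1450 × 2.52 = 4.64×10^6 J/(m²·K).
Undamped amplitude ∝ 1/C, so A_land/A_ocean = C_ocean/C_land = 51.6.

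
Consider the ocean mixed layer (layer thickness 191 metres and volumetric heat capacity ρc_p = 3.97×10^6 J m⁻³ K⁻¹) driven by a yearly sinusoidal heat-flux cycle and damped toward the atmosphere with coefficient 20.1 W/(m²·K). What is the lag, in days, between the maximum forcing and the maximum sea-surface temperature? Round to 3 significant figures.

83.6 days

Areal heat capacity C = ρc_p × D = 3.97×10^6 × 191 = 7.58×10^8 J/(m²·K).
ω = 2π / 3.15×10^7 s = 1.99×10^-7 s⁻¹.
Phase lag φ = arctan(Cω/λ) = arctan(151/20.1) = 1.44 rad.
Time lag = φ / ω = 1.44 / 1.99×10^-7 = 7.22×10^6 s = 83.6 days.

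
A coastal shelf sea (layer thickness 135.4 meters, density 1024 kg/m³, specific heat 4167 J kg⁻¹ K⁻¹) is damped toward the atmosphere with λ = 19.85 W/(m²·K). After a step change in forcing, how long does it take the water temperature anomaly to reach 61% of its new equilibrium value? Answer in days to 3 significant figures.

317 days

Areal heat capacity C = ρ c_p D = 1024 × 4167 × 135.4 = 5.78×10^8 J m⁻² K⁻¹.
τ = C / λ = 5.78×10^8 / 19.85 = 2.91×10^7 s.
Fraction reached: 1 − e^(−t/τ) = 0.61 ⇒ t = −τ ln(1 − 0.61) = τ × 0.942.
t = 2.74×10^7 s = 317 days.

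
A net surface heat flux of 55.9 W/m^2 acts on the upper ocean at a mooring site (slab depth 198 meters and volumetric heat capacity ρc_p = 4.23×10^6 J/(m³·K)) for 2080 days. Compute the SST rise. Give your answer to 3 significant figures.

Areal heat capacity C = ρc_p × D = 4.23×10^6 × 198 = 8.38×10^8 J/(m²·K).
Net heat input Q = F Δt = 55.9 × (2080 days × 86400 s/day) = 1.00×10^10 J/m².
ΔT = Q / C = 1.00×10^10 / 8.38×10^8 = 12.0 K.

12.0 K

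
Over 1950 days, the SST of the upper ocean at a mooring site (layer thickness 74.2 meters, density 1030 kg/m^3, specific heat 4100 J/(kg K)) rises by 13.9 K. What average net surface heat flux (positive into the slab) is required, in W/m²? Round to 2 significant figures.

Areal heat capacity C = ρ c_p D = 1030 × 4100 × 74.2 = 3.13×10^8 J/(m²·K).
Required heat per unit area: Q = C ΔT = 3.13×10^8 × 13.9 = 4.36×10^9 J/m².
Flux F = Q / Δt = 4.36×10^9 / 1.68×10^8 s = 25.9 W/m².

26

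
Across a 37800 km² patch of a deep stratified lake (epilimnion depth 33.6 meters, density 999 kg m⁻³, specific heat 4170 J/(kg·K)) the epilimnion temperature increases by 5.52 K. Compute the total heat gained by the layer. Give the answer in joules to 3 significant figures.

Areal heat capacity C = ρ c_p D = 999 × 4170 × 33.6 = 1.40×10^8 J/(m²·K).
Heat per unit area: q = C ΔT = 1.40×10^8 × 5.52 = 7.73×10^8 J/m².
Total heat: Q = q × A = 7.73×10^8 × (37800 × 10⁶ m²) = 2.92×10^19 J.

2.92×10^19 J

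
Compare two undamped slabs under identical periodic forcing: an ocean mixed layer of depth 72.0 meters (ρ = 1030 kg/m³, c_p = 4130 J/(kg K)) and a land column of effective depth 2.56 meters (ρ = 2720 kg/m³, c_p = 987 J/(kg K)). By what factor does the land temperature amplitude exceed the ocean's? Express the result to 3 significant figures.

44.6

C_ocean = 1030 × 4130 × 72.0 = 3.06×10^8 J/(m²·K).
C_land = 2720 × 987 × 2.56 = 6.87×10^6 J/(m²·K).
Undamped amplitude ∝ 1/C, so A_land/A_ocean = C_ocean/C_land = 44.6.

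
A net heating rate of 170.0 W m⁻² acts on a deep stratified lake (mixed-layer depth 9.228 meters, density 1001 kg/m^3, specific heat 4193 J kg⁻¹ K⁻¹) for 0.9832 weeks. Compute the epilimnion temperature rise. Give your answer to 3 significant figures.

2.61 K

Areal heat capacity C = ρ c_p D = 1001 × 4193 × 9.228 = 3.87×10^7 J m⁻² K⁻¹.
Net heat input Q = F Δt = 170.0 × (0.9832 weeks × 6.048×10^5 s/week) = 1.01×10^8 J/m².
ΔT = Q / C = 1.01×10^8 / 3.87×10^7 = 2.61 K.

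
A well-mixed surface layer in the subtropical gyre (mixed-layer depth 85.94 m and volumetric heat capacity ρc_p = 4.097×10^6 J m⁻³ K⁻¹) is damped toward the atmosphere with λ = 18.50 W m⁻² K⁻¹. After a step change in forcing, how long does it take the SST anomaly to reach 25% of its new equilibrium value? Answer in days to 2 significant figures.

63 days

Areal heat capacity C = ρc_p × D = 4.097×10^6 × 85.94 = 3.52×10^8 J m⁻² K⁻¹.
τ = C / λ = 3.52×10^8 / 18.50 = 1.90×10^7 s.
Fraction reached: 1 − e^(−t/τ) = 0.25 ⇒ t = −τ ln(1 − 0.25) = τ × 0.288.
t = 5.48×10^6 s = 63.4 days.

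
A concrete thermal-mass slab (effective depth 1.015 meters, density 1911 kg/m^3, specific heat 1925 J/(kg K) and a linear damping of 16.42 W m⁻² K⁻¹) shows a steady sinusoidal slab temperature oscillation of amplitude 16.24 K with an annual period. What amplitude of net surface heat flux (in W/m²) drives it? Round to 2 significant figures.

Areal heat capacity C = ρ c_p D = 1911 × 1925 × 1.015 = 3.73×10^6 J/(m²·K).
ω = 2π / 3.15×10^7 s = 1.99×10^-7 s⁻¹.
√((Cω)² + λ²) = √((0.744)² + 16.42²) = 16.4 W/(m²·K).
F₀ = A × √((Cω)²+λ²) = 16.24 × 16.4 = 267 W/m².

270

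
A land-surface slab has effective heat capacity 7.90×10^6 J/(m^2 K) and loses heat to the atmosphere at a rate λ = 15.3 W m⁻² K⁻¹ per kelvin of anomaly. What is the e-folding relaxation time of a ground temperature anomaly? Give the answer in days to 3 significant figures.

5.98 days

Areal heat capacity C = 7.90×10^6 J/(m^2 K) (given).
Relaxation time τ = C / λ = 7.90×10^6 / 15.3 = 5.16×10^5 s.
In days: 5.16×10^5 s / (86400 s/day) = 5.98 days.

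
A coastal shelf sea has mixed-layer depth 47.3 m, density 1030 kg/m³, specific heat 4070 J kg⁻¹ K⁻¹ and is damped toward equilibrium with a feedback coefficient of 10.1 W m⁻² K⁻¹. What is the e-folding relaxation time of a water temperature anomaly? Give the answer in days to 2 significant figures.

230 days

Areal heat capacity C = ρ c_p D = 1030 × 4070 × 47.3 = 1.98×10^8 J/(m²·K).
Relaxation time τ = C / λ = 1.98×10^8 / 10.1 = 1.96×10^7 s.
In days: 1.96×10^7 s / (86400 s/day) = 227 days.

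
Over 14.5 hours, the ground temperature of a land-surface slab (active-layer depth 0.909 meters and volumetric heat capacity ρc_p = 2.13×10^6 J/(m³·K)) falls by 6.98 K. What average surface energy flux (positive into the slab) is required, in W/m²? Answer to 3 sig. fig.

Areal heat capacity C = ρc_p × D = 2.13×10^6 × 0.909 = 1.94×10^6 J/(m²·K).
Required heat per unit area: Q = C ΔT = 1.94×10^6 × -6.98 = -1.35×10^7 J/m².
Flux F = Q / Δt = -1.35×10^7 / 52200 s = -259 W/m².

-259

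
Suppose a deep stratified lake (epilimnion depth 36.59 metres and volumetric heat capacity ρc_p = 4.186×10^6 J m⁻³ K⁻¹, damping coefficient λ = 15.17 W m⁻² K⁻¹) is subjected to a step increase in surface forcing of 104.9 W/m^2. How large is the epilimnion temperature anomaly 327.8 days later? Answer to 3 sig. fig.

6.50 K

Areal heat capacity C = ρc_p × D = 4.186×10^6 × 36.59 = 1.53×10^8 J/(m^2 K).
τ = C / λ = 1.53×10^8 / 15.17 = 1.01×10^7 s.
Equilibrium anomaly ΔT_eq = F / λ = 104.9 / 15.17 = 6.91 K.
t = 327.8 days = 2.83×10^7 s, so t/τ = 2.81.
ΔT(t) = ΔT_eq (1 − e^(−t/τ)) = 6.91 × (1 − e^−2.81) = 6.50 K.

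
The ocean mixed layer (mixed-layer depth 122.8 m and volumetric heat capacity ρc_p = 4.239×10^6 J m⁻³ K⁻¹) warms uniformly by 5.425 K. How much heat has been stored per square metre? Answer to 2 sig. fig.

2.8×10^9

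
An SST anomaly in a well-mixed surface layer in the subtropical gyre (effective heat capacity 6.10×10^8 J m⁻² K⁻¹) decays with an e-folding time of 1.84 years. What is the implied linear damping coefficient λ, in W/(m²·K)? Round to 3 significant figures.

10.5

Areal heat capacity C = 6.10×10^8 J m⁻² K⁻¹ (given).
τ = 1.84 years = 5.81×10^7 s.
λ = C / τ = 6.10×10^8 / 5.81×10^7 = 10.5 W/(m²·K).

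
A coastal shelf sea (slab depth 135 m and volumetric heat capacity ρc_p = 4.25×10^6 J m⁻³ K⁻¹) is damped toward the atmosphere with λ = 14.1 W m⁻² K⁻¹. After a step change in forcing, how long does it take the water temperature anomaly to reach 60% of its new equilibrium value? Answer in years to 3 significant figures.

1.18 years

Areal heat capacity C = ρc_p × D = 4.25×10^6 × 135 = 5.74×10^8 J/(m^2 K).
τ = C / λ = 5.74×10^8 / 14.1 = 4.07×10^7 s.
Fraction reached: 1 − e^(−t/τ) = 0.60 ⇒ t = −τ ln(1 − 0.60) = τ × 0.916.
t = 3.73×10^7 s = 1.18 years.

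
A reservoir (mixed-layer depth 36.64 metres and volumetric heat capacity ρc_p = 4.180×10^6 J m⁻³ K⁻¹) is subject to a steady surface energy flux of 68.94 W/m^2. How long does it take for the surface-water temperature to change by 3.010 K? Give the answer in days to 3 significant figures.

Areal heat capacity C = ρc_p × D = 4.180×10^6 × 36.64 = 1.53×10^8 J/(m²·K).
Time required: Δt = C ΔT / F = 1.53×10^8 × 3.010 / 68.94 = 6.69×10^6 s.
In days: 6.69×10^6 s / (86400 s/day) = 77.4 days.

77.4 days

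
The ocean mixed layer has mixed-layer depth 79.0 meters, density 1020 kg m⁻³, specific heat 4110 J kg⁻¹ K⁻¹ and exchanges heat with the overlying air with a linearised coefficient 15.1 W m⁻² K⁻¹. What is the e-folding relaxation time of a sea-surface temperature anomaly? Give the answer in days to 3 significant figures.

Areal heat capacity C = ρ c_p D = 1020 × 4110 × 79.0 = 3.31×10^8 J/(m^2 K).
Relaxation time τ = C / λ = 3.31×10^8 / 15.1 = 2.19×10^7 s.
In days: 2.19×10^7 s / (86400 s/day) = 254 days.

254 days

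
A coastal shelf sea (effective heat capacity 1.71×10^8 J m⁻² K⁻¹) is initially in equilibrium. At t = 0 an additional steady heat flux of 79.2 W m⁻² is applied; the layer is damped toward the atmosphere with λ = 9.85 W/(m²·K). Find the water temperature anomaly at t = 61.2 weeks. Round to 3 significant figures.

Areal heat capacity C = 1.71×10^8 J m⁻² K⁻¹ (given).
τ = C / λ = 1.71×10^8 / 9.85 = 1.74×10^7 s.
Equilibrium anomaly ΔT_eq = F / λ = 79.2 / 9.85 = 8.04 K.
t = 61.2 weeks = 3.70×10^7 s, so t/τ = 2.13.
ΔT(t) = ΔT_eq (1 − e^(−t/τ)) = 8.04 × (1 − e^−2.13) = 7.09 K.

7.09 K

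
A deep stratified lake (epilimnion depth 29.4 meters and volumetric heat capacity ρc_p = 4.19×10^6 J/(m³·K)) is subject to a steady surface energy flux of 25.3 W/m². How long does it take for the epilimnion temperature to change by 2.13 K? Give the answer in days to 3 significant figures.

120 days

Areal heat capacity C = ρc_p × D = 4.19×10^6 × 29.4 = 1.23×10^8 J m⁻² K⁻¹.
Time required: Δt = C ΔT / F = 1.23×10^8 × 2.13 / 25.3 = 1.04×10^7 s.
In days: 1.04×10^7 s / (86400 s/day) = 120 days.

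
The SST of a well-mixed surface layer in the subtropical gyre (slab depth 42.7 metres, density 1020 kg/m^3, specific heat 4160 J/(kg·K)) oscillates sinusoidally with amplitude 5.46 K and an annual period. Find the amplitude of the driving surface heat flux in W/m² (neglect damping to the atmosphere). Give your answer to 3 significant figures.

197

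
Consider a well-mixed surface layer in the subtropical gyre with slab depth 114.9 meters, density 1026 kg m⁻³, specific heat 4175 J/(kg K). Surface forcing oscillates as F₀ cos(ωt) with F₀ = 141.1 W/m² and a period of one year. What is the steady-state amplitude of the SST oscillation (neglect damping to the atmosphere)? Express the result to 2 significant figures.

1.4 K

Areal heat capacity C = ρ c_p D = 1026 × 4175 × 114.9 = 4.92×10^8 J/(m²·K).
Angular frequency ω = 2π / T = 2π / 3.15×10^7 s = 1.99×10^-7 s⁻¹.
Cω = 4.92×10^8 × 1.99×10^-7 = 98.1 W/(m²·K).
Amplitude A = F₀ / (Cω) = 141.1 / 98.1 = 1.44 K.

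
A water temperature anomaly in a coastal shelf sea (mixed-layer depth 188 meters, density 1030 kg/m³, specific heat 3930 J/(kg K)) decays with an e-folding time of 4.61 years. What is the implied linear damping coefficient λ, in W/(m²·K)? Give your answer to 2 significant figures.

5.2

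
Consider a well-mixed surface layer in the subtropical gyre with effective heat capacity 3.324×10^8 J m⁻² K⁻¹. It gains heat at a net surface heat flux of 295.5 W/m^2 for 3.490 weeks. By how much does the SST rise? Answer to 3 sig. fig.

1.88 K

Areal heat capacity C = 3.324×10^8 J m⁻² K⁻¹ (given).
Net heat input Q = F Δt = 295.5 × (3.490 weeks × 6.048×10^5 s/week) = 6.24×10^8 J/m².
ΔT = Q / C = 6.24×10^8 / 3.32×10^8 = 1.88 K.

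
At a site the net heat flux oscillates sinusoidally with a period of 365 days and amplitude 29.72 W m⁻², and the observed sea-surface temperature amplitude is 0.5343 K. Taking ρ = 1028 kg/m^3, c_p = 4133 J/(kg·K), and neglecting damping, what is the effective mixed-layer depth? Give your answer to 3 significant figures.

ω = 2π / 3.15×10^7 s = 1.99×10^-7 s⁻¹.
Required C = F₀ / (A ω) = 29.72 / (0.5343 × 1.99×10^-7) = 2.79×10^8 J/(m²·K).
D = C / (ρ c_p) = 2.79×10^8 / (1028 × 4133) = 65.7 m.

65.7 m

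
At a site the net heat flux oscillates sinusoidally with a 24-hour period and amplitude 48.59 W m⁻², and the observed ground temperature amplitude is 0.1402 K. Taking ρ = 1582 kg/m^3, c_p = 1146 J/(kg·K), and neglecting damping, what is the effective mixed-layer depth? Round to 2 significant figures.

2.6 m

ω = 2π / 86400 s = 7.27×10^-5 s⁻¹.
Required C = F₀ / (A ω) = 48.59 / (0.1402 × 7.27×10^-5) = 4.77×10^6 J/(m²·K).
D = C / (ρ c_p) = 4.77×10^6 / (1582 × 1146) = 2.63 m.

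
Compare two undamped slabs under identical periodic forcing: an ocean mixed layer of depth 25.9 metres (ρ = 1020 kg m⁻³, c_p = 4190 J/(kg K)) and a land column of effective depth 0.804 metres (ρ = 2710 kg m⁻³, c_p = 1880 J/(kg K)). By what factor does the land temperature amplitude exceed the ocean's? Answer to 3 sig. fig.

C_ocean = 1020 × 4190 × 25.9 = 1.11×10^8 J/(m²·K).
C_land = 2710 × 1880 × 0.804 = 4.10×10^6 J/(m²·K).
Undamped amplitude ∝ 1/C, so A_land/A_ocean = C_ocean/C_land = 27.0.

27.0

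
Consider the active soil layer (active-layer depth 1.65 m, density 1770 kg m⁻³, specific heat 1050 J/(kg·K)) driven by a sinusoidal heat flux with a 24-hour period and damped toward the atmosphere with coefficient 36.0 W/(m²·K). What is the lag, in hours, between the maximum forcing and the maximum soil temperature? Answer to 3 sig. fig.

Areal heat capacity C = ρ c_p D = 1770 × 1050 × 1.65 = 3.07×10^6 J/(m^2 K).
ω = 2π / 86400 s = 7.27×10^-5 s⁻¹.
Phase lag φ = arctan(Cω/λ) = arctan(223/36.0) = 1.41 rad.
Time lag = φ / ω = 1.41 / 7.27×10^-5 = 19400 s = 5.39 hours.

5.39 hours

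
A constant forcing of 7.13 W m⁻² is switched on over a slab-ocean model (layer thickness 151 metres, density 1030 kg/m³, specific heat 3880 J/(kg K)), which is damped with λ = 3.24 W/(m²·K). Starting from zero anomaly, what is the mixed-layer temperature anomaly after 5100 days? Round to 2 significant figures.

2.0 K

Areal heat capacity C = ρ c_p D = 1030 × 3880 × 151 = 6.03×10^8 J/(m^2 K).
τ = C / λ = 6.03×10^8 / 3.24 = 1.86×10^8 s.
Equilibrium anomaly ΔT_eq = F / λ = 7.13 / 3.24 = 2.20 K.
t = 5100 days = 4.41×10^8 s, so t/τ = 2.37.
ΔT(t) = ΔT_eq (1 − e^(−t/τ)) = 2.20 × (1 − e^−2.37) = 1.99 K.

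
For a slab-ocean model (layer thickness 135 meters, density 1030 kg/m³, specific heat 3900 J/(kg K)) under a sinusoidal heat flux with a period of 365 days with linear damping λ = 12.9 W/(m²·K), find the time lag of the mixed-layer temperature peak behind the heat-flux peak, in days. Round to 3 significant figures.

Areal heat capacity C = ρ c_p D = 1030 × 3900 × 135 = 5.42×10^8 J/(m^2 K).
ω = 2π / 3.15×10^7 s = 1.99×10^-7 s⁻¹.
Phase lag φ = arctan(Cω/λ) = arctan(108/12.9) = 1.45 rad.
Time lag = φ / ω = 1.45 / 1.99×10^-7 = 7.29×10^6 s = 84.3 days.

84.3 days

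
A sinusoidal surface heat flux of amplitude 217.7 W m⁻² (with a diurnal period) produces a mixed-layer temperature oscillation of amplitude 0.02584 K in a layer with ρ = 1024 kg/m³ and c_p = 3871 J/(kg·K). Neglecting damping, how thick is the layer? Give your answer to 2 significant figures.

29 m

ω = 2π / 86400 s = 7.27×10^-5 s⁻¹.
Required C = F₀ / (A ω) = 217.7 / (0.02584 × 7.27×10^-5) = 1.16×10^8 J/(m²·K).
D = C / (ρ c_p) = 1.16×10^8 / (1024 × 3871) = 29.2 m.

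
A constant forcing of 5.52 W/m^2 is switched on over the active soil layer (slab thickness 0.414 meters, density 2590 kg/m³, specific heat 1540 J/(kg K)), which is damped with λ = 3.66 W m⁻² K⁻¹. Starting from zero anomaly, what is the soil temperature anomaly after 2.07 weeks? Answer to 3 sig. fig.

Areal heat capacity C = ρ c_p D = 2590 × 1540 × 0.414 = 1.65×10^6 J m⁻² K⁻¹.
τ = C / λ = 1.65×10^6 / 3.66 = 4.51×10^5 s.
Equilibrium anomaly ΔT_eq = F / λ = 5.52 / 3.66 = 1.51 K.
t = 2.07 weeks = 1.25×10^6 s, so t/τ = 2.77.
ΔT(t) = ΔT_eq (1 − e^(−t/τ)) = 1.51 × (1 − e^−2.77) = 1.41 K.

1.41 K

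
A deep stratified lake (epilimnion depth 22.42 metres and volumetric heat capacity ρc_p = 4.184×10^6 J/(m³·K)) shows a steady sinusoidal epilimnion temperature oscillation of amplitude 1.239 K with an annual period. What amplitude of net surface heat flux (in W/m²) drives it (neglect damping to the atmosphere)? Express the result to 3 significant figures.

23.2

Areal heat capacity C = ρc_p × D = 4.184×10^6 × 22.42 = 9.38×10^7 J m⁻² K⁻¹.
ω = 2π / 3.15×10^7 s = 1.99×10^-7 s⁻¹.
Cω = 9.38×10^7 × 1.99×10^-7 = 18.7 W/(m²·K).
F₀ = A × Cω = 1.239 × 18.7 = 23.2 W/m².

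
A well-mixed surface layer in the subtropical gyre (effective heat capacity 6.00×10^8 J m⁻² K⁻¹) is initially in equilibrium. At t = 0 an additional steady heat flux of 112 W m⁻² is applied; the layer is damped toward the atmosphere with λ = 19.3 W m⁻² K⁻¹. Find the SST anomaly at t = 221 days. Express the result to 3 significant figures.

Areal heat capacity C = 6.00×10^8 J m⁻² K⁻¹ (given).
τ = C / λ = 6.00×10^8 / 19.3 = 3.11×10^7 s.
Equilibrium anomaly ΔT_eq = F / λ = 112 / 19.3 = 5.80 K.
t = 221 days = 1.91×10^7 s, so t/τ = 0.614.
ΔT(t) = ΔT_eq (1 − e^(−t/τ)) = 5.80 × (1 − e^−0.614) = 2.66 K.

2.66 K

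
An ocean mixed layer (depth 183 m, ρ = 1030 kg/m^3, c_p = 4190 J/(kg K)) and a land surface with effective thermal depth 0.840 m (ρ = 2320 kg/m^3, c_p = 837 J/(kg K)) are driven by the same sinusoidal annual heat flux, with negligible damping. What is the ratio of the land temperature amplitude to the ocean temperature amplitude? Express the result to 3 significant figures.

484

C_ocean = 1030 × 4190 × 183 = 7.90×10^8 J/(m²·K).
C_land = 2320 × 837 × 0.840 = 1.63×10^6 J/(m²·K).
Undamped amplitude ∝ 1/C, so A_land/A_ocean = C_ocean/C_land = 484.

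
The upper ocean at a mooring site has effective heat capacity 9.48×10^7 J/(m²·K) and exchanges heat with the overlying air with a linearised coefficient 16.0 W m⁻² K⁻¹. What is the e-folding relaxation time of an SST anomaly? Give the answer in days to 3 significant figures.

68.6 days

Areal heat capacity C = 9.48×10^7 J/(m²·K) (given).
Relaxation time τ = C / λ = 9.48×10^7 / 16.0 = 5.92×10^6 s.
In days: 5.92×10^6 s / (86400 s/day) = 68.6 days.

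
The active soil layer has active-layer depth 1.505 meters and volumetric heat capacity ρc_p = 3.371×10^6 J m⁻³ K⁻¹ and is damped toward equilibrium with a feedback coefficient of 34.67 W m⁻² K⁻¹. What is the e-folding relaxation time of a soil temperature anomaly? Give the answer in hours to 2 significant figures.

41 hours

Areal heat capacity C = ρc_p × D = 3.371×10^6 × 1.505 = 5.07×10^6 J/(m^2 K).
Relaxation time τ = C / λ = 5.07×10^6 / 34.67 = 1.46×10^5 s.
In hours: 1.46×10^5 s / (3600 s/hour) = 40.6 hours.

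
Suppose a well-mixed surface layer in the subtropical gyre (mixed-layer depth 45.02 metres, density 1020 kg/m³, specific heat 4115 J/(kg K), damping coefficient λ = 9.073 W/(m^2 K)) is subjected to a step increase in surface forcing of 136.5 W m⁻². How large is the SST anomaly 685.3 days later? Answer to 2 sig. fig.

14 K

Areal heat capacity C = ρ c_p D = 1020 × 4115 × 45.02 = 1.89×10^8 J/(m^2 K).
τ = C / λ = 1.89×10^8 / 9.073 = 2.08×10^7 s.
Equilibrium anomaly ΔT_eq = F / λ = 136.5 / 9.073 = 15.0 K.
t = 685.3 days = 5.92×10^7 s, so t/τ = 2.84.
ΔT(t) = ΔT_eq (1 − e^(−t/τ)) = 15.0 × (1 − e^−2.84) = 14.2 K.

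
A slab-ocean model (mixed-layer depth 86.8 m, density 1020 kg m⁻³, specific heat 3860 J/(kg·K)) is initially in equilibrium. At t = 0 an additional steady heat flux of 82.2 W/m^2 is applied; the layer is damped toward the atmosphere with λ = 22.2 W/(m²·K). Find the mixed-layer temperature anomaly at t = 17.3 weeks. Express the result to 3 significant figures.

1.83 K

Areal heat capacity C = ρ c_p D = 1020 × 3860 × 86.8 = 3.42×10^8 J m⁻² K⁻¹.
τ = C / λ = 3.42×10^8 / 22.2 = 1.54×10^7 s.
Equilibrium anomaly ΔT_eq = F / λ = 82.2 / 22.2 = 3.70 K.
t = 17.3 weeks = 1.05×10^7 s, so t/τ = 0.680.
ΔT(t) = ΔT_eq (1 − e^(−t/τ)) = 3.70 × (1 − e^−0.680) = 1.83 K.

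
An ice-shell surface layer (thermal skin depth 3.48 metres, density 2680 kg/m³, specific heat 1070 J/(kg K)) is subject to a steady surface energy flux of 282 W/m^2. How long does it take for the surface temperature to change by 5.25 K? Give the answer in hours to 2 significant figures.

52 hours

Areal heat capacity C = ρ c_p D = 2680 × 1070 × 3.48 = 9.98×10^6 J m⁻² K⁻¹.
Time required: Δt = C ΔT / F = 9.98×10^6 × 5.25 / 282 = 1.86×10^5 s.
In hours: 1.86×10^5 s / (3600 s/hour) = 51.6 hours.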